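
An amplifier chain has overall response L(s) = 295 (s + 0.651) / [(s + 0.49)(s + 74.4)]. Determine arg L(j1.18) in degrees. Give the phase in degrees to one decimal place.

∠(j1.18 + 0.651) = arctan(1.18/0.651) = 61.11°
∠(j1.18 + 0.49) = arctan(1.18/0.49) = 67.45°
∠(j1.18 + 74.4) = arctan(1.18/74.4) = 0.91°
∠L(j1.18) = 61.11° − (67.45° + 0.91°) = -7.24°

-7.2 deg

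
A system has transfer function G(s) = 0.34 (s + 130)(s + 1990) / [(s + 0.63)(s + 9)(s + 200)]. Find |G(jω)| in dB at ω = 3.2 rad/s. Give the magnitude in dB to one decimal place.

23.0 dB

|j3.2 + 130| = √(3.2² + 130²) = 130
|j3.2 + 1990| = √(3.2² + 1990²) = 1990
|j3.2 + 0.63| = √(3.2² + 0.63²) = 3.261
|j3.2 + 9| = √(3.2² + 9²) = 9.552
|j3.2 + 200| = √(3.2² + 200²) = 200
|G(j3.2)| = 0.34 × 130 × 1990 / (3.261 × 9.552 × 200) = 14.12
20 log₁₀(14.12) = 23.00 dB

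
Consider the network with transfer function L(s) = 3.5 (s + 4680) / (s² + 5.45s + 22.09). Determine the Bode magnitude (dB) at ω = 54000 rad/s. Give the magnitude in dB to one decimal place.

-83.7 dB

|j54000 + 4680| = √(54000² + 4680²) = 5.42e+04
|(j54000)² + 5.45(j54000) + 22.09| = |-2.916e+09 + j2.943e+05| = 2.916e+09
|L(j54000)| = 3.5 × 5.42e+04 / 2.916e+09 = 6.5058e-05
20 log₁₀(6.5058e-05) = -83.73 dB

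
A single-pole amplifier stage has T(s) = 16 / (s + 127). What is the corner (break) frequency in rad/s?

The single real pole at s = −127 gives a corner at ω = 127 rad/s.

127 rad/s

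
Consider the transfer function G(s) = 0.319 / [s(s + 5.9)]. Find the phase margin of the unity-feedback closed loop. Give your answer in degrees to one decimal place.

89.5°

Gain crossover: |G(jω)| = 1 at ω ≈ 0.0541 rad/sec.
∠G(j0.0541) = −90° − arctan(0.0541/5.9) ≈ -90.53°
PM = 180° + (-90.53°) = 89.47°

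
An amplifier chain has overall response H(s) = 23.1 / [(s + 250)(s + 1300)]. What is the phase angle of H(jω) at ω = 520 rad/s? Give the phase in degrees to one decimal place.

-86.1°

∠(j520 + 250) = arctan(520/250) = 64.32°
∠(j520 + 1300) = arctan(520/1300) = 21.80°
∠H(j520) = − (64.32° + 21.80°) = -86.12°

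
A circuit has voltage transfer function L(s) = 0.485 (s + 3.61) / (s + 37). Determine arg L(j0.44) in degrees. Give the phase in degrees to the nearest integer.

∠(j0.44 + 3.61) = arctan(0.44/3.61) = 6.95°
∠(j0.44 + 37) = arctan(0.44/37) = 0.68°
∠L(j0.44) = 6.95° − 0.68° = 6.27°

6°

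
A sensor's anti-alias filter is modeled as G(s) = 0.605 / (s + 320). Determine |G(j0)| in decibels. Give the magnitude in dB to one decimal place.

G(0) = 0.605 / 320 = 0.0018906
20 log₁₀(0.0018906) = -54.47 dB

-54.5 dB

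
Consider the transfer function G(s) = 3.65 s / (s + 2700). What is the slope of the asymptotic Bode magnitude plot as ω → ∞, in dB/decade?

With 1 zero and 1 pole, the high-frequency asymptotic slope is 20 × (1 − 1) = 0 dB/decade.

0 dB/decade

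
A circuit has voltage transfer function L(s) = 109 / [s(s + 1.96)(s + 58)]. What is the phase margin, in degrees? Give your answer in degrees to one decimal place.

65.1°

Gain crossover: |L(jω)| = 1 at ω ≈ 0.875 rad/s.
∠L(j0.875) = −90° − arctan(0.875/1.96) − arctan(0.875/58) ≈ -114.93°
PM = 180° + (-114.93°) = 65.07°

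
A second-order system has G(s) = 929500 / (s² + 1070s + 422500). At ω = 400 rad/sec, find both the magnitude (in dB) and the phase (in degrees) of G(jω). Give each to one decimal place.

|G| = 5.3 dB, ∠G = -58.5°

|(j400)² + 1070(j400) + 422500| = |2.625e+05 + j4.28e+05| = 5.021e+05
|G(j400)| = 929500 / 5.021e+05 = 1.8513
20 log₁₀(1.8513) = 5.35 dB
∠[(j400)² + 1070(j400) + 422500] = ∠[2.625e+05 + j4.28e+05] = 58.48°
∠G(j400) = −58.48° = -58.48°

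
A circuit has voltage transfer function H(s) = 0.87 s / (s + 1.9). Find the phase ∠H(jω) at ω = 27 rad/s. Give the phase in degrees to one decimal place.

∠(j27) = 90.00°
∠(j27 + 1.9) = arctan(27/1.9) = 85.97°
∠H(j27) = 90.00° − 85.97° = 4.03°

4.0°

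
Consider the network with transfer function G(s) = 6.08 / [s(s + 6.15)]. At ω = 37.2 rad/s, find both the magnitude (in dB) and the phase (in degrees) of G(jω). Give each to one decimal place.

|j37.2 + 6.15| = √(37.2² + 6.15²) = 37.7
|j37.2| = 37.2
|G(j37.2)| = 6.08 / (37.7 × 37.2) = 0.0043347
20 log₁₀(0.0043347) = -47.26 dB
∠(j37.2 + 6.15) = arctan(37.2/6.15) = 80.61°
∠(j37.2) = 90.00°
∠G(j37.2) = − (80.61° + 90.00°) = -170.61°

|G| = -47.3 dB, ∠G = -170.6°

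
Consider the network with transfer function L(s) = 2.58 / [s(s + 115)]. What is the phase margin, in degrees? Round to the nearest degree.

Gain crossover: |L(jω)| = 1 at ω ≈ 0.0224 rad/s.
∠L(j0.0224) = −90° − arctan(0.0224/115) ≈ -90.01°
PM = 180° + (-90.01°) = 89.99°

90°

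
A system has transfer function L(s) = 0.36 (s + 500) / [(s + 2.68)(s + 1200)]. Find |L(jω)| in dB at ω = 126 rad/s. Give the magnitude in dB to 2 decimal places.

-58.27 dB

|j126 + 500| = √(126² + 500²) = 515.6
|j126 + 2.68| = √(126² + 2.68²) = 126
|j126 + 1200| = √(126² + 1200²) = 1207
|L(j126)| = 0.36 × 515.6 / (126 × 1207) = 0.0012207
20 log₁₀(0.0012207) = -58.268 dB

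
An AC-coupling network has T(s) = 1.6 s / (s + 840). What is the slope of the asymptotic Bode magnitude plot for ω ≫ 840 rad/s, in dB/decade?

0 dB/decade

With 1 zero and 1 pole, the high-frequency asymptotic slope is 20 × (1 − 1) = 0 dB/decade.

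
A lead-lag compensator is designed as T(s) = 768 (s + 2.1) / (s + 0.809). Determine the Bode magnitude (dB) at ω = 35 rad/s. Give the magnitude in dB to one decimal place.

|j35 + 2.1| = √(35² + 2.1²) = 35.06
|j35 + 0.809| = √(35² + 0.809²) = 35.01
|T(j35)| = 768 × 35.06 / 35.01 = 769.18
20 log₁₀(769.18) = 57.72 dB

57.7 dB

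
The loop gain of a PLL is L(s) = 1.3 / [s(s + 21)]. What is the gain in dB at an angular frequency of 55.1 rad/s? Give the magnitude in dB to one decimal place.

|j55.1 + 21| = √(55.1² + 21²) = 58.97
|j55.1| = 55.1
|L(j55.1)| = 1.3 / (58.97 × 55.1) = 0.00040012
20 log₁₀(0.00040012) = -67.96 dB

-68.0 dB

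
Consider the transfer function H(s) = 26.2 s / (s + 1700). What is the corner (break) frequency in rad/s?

1700 rad/s

The single real pole at s = −1700 gives a corner at ω = 1700 rad/s.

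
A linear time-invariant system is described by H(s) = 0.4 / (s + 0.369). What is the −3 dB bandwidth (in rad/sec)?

For a single-pole low-pass, the −3 dB point is at the pole: ω = 0.369 rad/sec.

0.369 rad/sec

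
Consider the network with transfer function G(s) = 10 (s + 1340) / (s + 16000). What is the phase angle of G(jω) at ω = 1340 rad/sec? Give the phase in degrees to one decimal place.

∠(j1340 + 1340) = arctan(1340/1340) = 45.00°
∠(j1340 + 16000) = arctan(1340/16000) = 4.79°
∠G(j1340) = 45.00° − 4.79° = 40.21°

40.2°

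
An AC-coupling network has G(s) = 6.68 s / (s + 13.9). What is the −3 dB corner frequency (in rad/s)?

13.9 rad/s

For a single-pole high-pass, the −3 dB point is at the pole: ω = 13.9 rad/s.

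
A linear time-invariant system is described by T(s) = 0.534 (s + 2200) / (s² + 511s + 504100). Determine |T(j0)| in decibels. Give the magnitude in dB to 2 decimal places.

-52.65 dB

T(0) = 0.534 × 2200 / 504100 = 0.0023305
20 log₁₀(0.0023305) = -52.651 dB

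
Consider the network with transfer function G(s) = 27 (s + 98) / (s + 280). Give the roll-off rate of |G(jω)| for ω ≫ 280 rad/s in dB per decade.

0 dB/decade

With 1 zero and 1 pole, the high-frequency asymptotic slope is 20 × (1 − 1) = 0 dB/decade.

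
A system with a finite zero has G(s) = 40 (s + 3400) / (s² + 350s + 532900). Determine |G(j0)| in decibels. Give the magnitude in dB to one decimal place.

G(0) = 40 × 3400 / 532900 = 0.25521
20 log₁₀(0.25521) = -11.86 dB

-11.9 dB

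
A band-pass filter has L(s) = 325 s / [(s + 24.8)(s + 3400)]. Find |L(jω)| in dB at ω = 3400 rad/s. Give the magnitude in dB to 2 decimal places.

-23.40 dB

|j3400| = 3400
|j3400 + 24.8| = √(3400² + 24.8²) = 3400
|j3400 + 3400| = √(3400² + 3400²) = 4808
|L(j3400)| = 325 × 3400 / (3400 × 4808) = 0.067589
20 log₁₀(0.067589) = -23.402 dB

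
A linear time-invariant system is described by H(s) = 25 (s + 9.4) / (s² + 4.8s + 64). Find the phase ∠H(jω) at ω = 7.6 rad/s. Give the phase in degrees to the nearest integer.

-41°

∠(j7.6 + 9.4) = arctan(7.6/9.4) = 38.96°
∠[(j7.6)² + 4.8(j7.6) + 64] = ∠[6.24 + j36.48] = 80.29°
∠H(j7.6) = 38.96° − 80.29° = -41.34°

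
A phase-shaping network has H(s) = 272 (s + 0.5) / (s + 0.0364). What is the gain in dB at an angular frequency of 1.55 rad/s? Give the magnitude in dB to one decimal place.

|j1.55 + 0.5| = √(1.55² + 0.5²) = 1.629
|j1.55 + 0.0364| = √(1.55² + 0.0364²) = 1.55
|H(j1.55)| = 272 × 1.629 / 1.55 = 285.72
20 log₁₀(285.72) = 49.12 dB

49.1 dB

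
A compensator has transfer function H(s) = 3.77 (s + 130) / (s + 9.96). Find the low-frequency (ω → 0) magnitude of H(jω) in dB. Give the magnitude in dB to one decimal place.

H(0) = 3.77 × 130 / 9.96 = 49.207
20 log₁₀(49.207) = 33.84 dB

33.8 dB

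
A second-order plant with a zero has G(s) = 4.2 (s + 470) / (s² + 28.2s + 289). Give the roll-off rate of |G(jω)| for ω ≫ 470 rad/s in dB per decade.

With 1 zero and 2 poles, the high-frequency asymptotic slope is 20 × (1 − 2) = -20 dB/decade.

-20 dB/decade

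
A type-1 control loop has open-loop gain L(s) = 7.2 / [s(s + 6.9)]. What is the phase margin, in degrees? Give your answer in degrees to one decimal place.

Gain crossover: |L(jω)| = 1 at ω ≈ 1.03 rad/s.
∠L(j1.03) = −90° − arctan(1.03/6.9) ≈ -98.51°
PM = 180° + (-98.51°) = 81.49°

81.5 deg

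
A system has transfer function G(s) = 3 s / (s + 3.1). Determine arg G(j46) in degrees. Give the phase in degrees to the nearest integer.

4°

∠(j46) = 90.00°
∠(j46 + 3.1) = arctan(46/3.1) = 86.14°
∠G(j46) = 90.00° − 86.14° = 3.86°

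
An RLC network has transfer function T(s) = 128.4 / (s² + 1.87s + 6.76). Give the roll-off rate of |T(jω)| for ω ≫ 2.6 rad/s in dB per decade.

-40 dB/decade

With 0 zeros and 2 poles, the high-frequency asymptotic slope is 20 × (0 − 2) = -40 dB/decade.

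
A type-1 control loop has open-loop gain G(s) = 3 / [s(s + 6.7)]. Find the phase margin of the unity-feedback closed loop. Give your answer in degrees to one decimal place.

86.2 deg

Gain crossover: |G(jω)| = 1 at ω ≈ 0.447 rad s⁻¹.
∠G(j0.447) = −90° − arctan(0.447/6.7) ≈ -93.81°
PM = 180° + (-93.81°) = 86.19°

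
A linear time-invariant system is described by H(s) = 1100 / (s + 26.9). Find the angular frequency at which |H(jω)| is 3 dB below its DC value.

For a single-pole low-pass, the −3 dB point is at the pole: ω = 26.9 rad/sec.

26.9 rad/sec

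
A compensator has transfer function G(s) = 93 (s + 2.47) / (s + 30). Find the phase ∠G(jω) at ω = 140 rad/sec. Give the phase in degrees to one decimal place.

11.1 deg

∠(j140 + 2.47) = arctan(140/2.47) = 88.99°
∠(j140 + 30) = arctan(140/30) = 77.91°
∠G(j140) = 88.99° − 77.91° = 11.08°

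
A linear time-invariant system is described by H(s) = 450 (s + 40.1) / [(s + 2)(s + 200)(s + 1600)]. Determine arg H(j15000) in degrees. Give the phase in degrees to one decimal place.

∠(j15000 + 40.1) = arctan(15000/40.1) = 89.85°
∠(j15000 + 2) = arctan(15000/2) = 89.99°
∠(j15000 + 200) = arctan(15000/200) = 89.24°
∠(j15000 + 1600) = arctan(15000/1600) = 83.91°
∠H(j15000) = 89.85° − (89.99° + 89.24° + 83.91°) = -173.29°

-173.3°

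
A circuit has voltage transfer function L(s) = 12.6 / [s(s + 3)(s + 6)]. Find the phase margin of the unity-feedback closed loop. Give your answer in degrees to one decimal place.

70.8°

Gain crossover: |L(jω)| = 1 at ω ≈ 0.678 rad/s.
∠L(j0.678) = −90° − arctan(0.678/3) − arctan(0.678/6) ≈ -109.19°
PM = 180° + (-109.19°) = 70.81°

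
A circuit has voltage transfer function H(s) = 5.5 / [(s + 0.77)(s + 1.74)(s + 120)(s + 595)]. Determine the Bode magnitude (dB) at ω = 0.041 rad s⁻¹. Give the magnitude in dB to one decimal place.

|j0.041 + 0.77| = √(0.041² + 0.77²) = 0.7711
|j0.041 + 1.74| = √(0.041² + 1.74²) = 1.74
|j0.041 + 120| = √(0.041² + 120²) = 120
|j0.041 + 595| = √(0.041² + 595²) = 595
|H(j0.041)| = 5.5 / (0.7711 × 1.74 × 120 × 595) = 5.7397e-05
20 log₁₀(5.7397e-05) = -84.82 dB

-84.8 dB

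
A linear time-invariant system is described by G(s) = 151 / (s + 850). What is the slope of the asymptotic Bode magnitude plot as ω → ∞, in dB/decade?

-20 dB/decade

With 0 zeros and 1 pole, the high-frequency asymptotic slope is 20 × (0 − 1) = -20 dB/decade.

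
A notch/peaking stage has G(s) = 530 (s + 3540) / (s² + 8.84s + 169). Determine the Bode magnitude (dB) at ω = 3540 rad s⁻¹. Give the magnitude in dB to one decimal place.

|j3540 + 3540| = √(3540² + 3540²) = 5006
|(j3540)² + 8.84(j3540) + 169| = |-1.2531e+07 + j31294| = 1.253e+07
|G(j3540)| = 530 × 5006 / 1.253e+07 = 0.21173
20 log₁₀(0.21173) = -13.48 dB

-13.5 dB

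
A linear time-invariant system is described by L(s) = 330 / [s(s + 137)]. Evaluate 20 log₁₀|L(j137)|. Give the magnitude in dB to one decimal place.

|j137 + 137| = √(137² + 137²) = 193.7
|j137| = 137
|L(j137)| = 330 / (193.7 × 137) = 0.012432
20 log₁₀(0.012432) = -38.11 dB

-38.1 dB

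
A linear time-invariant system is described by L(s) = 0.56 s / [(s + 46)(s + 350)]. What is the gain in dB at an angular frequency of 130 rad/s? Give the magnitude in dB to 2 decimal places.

-56.99 dB

|j130| = 130
|j130 + 46| = √(130² + 46²) = 137.9
|j130 + 350| = √(130² + 350²) = 373.4
|L(j130)| = 0.56 × 130 / (137.9 × 373.4) = 0.001414
20 log₁₀(0.001414) = -56.991 dB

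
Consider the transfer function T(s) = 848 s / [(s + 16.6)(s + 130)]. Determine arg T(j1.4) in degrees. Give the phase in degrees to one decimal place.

∠(j1.4) = 90.00°
∠(j1.4 + 16.6) = arctan(1.4/16.6) = 4.82°
∠(j1.4 + 130) = arctan(1.4/130) = 0.62°
∠T(j1.4) = 90.00° − (4.82° + 0.62°) = 84.56°

84.6°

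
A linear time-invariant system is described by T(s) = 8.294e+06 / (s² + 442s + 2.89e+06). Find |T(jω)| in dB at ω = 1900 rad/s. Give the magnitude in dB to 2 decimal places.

|(j1900)² + 442(j1900) + 2.89e+06| = |-7.2e+05 + j8.398e+05| = 1.106e+06
|T(j1900)| = 8.294e+06 / 1.106e+06 = 7.4978
20 log₁₀(7.4978) = 17.499 dB

17.50 dB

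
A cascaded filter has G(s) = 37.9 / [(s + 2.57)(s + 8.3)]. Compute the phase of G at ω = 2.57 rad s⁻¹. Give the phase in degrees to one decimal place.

-62.2°

∠(j2.57 + 2.57) = arctan(2.57/2.57) = 45.00°
∠(j2.57 + 8.3) = arctan(2.57/8.3) = 17.20°
∠G(j2.57) = − (45.00° + 17.20°) = -62.20°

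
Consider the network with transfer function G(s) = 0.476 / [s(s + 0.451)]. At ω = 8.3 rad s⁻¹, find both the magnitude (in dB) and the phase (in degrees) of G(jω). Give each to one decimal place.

|j8.3 + 0.451| = √(8.3² + 0.451²) = 8.312
|j8.3| = 8.3
|G(j8.3)| = 0.476 / (8.312 × 8.3) = 0.0068994
20 log₁₀(0.0068994) = -43.22 dB
∠(j8.3 + 0.451) = arctan(8.3/0.451) = 86.89°
∠(j8.3) = 90.00°
∠G(j8.3) = − (86.89° + 90.00°) = -176.89°

|G| = -43.2 dB, ∠G = -176.9 deg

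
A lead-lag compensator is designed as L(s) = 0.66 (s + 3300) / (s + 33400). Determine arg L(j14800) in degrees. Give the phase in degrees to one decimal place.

∠(j14800 + 3300) = arctan(14800/3300) = 77.43°
∠(j14800 + 33400) = arctan(14800/33400) = 23.90°
∠L(j14800) = 77.43° − 23.90° = 53.53°

53.5 deg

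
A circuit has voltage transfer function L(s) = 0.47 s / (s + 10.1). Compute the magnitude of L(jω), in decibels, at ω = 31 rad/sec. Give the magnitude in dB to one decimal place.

-7.0 dB

|j31| = 31
|j31 + 10.1| = √(31² + 10.1²) = 32.6
|L(j31)| = 0.47 × 31 / 32.6 = 0.44688
20 log₁₀(0.44688) = -7.00 dB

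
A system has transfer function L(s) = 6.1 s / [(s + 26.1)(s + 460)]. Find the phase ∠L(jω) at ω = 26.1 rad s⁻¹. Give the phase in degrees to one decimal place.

∠(j26.1) = 90.00°
∠(j26.1 + 26.1) = arctan(26.1/26.1) = 45.00°
∠(j26.1 + 460) = arctan(26.1/460) = 3.25°
∠L(j26.1) = 90.00° − (45.00° + 3.25°) = 41.75°

41.8°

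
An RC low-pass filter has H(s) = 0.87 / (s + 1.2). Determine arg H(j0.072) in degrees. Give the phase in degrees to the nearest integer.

-3°

∠(j0.072 + 1.2) = arctan(0.072/1.2) = 3.43°
∠H(j0.072) = −3.43° = -3.43°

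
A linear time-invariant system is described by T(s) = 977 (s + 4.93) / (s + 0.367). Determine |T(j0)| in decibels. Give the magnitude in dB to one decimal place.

T(0) = 977 × 4.93 / 0.367 = 13124
20 log₁₀(13124) = 82.36 dB

82.4 dB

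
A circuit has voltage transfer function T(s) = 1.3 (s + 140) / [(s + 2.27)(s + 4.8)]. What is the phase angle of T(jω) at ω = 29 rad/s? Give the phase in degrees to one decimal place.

-154.4°

∠(j29 + 140) = arctan(29/140) = 11.70°
∠(j29 + 2.27) = arctan(29/2.27) = 85.52°
∠(j29 + 4.8) = arctan(29/4.8) = 80.60°
∠T(j29) = 11.70° − (85.52° + 80.60°) = -154.42°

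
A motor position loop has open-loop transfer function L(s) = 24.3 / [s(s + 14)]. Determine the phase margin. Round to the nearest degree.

Gain crossover: |L(jω)| = 1 at ω ≈ 1.72 rad s⁻¹.
∠L(j1.72) = −90° − arctan(1.72/14) ≈ -97.02°
PM = 180° + (-97.02°) = 82.98°

83 deg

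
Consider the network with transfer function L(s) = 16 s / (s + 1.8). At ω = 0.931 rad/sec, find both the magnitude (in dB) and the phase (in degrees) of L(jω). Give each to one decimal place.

|j0.931| = 0.931
|j0.931 + 1.8| = √(0.931² + 1.8²) = 2.027
|L(j0.931)| = 16 × 0.931 / 2.027 = 7.3506
20 log₁₀(7.3506) = 17.33 dB
∠(j0.931) = 90.00°
∠(j0.931 + 1.8) = arctan(0.931/1.8) = 27.35°
∠L(j0.931) = 90.00° − 27.35° = 62.65°

|L| = 17.3 dB, ∠L = 62.7°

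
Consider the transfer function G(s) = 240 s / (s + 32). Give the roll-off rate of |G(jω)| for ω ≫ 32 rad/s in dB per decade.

0 dB/decade

With 1 zero and 1 pole, the high-frequency asymptotic slope is 20 × (1 − 1) = 0 dB/decade.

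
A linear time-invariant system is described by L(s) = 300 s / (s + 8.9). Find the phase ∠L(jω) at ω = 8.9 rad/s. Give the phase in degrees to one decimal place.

∠(j8.9) = 90.00°
∠(j8.9 + 8.9) = arctan(8.9/8.9) = 45.00°
∠L(j8.9) = 90.00° − 45.00° = 45.00°

45.0°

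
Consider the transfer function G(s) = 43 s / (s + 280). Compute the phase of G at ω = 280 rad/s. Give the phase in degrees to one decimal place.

45.0°

∠(j280) = 90.00°
∠(j280 + 280) = arctan(280/280) = 45.00°
∠G(j280) = 90.00° − 45.00° = 45.00°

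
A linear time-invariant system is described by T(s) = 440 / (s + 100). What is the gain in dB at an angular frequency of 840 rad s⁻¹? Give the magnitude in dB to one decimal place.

|j840 + 100| = √(840² + 100²) = 845.9
|T(j840)| = 440 / 845.9 = 0.52014
20 log₁₀(0.52014) = -5.68 dB

-5.7 dB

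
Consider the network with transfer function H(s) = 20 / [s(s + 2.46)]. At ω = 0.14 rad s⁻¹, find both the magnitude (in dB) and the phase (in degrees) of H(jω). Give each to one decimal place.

|j0.14 + 2.46| = √(0.14² + 2.46²) = 2.464
|j0.14| = 0.14
|H(j0.14)| = 20 / (2.464 × 0.14) = 57.978
20 log₁₀(57.978) = 35.27 dB
∠(j0.14 + 2.46) = arctan(0.14/2.46) = 3.26°
∠(j0.14) = 90.00°
∠H(j0.14) = − (3.26° + 90.00°) = -93.26°

|H| = 35.3 dB, ∠H = -93.3°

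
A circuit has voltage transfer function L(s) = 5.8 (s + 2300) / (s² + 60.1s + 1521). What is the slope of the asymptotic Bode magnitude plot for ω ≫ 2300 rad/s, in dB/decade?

-20 dB/decade

With 1 zero and 2 poles, the high-frequency asymptotic slope is 20 × (1 − 2) = -20 dB/decade.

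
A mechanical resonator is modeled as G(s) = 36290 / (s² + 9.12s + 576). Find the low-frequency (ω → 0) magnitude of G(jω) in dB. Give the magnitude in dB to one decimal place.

G(0) = 36290 / 576 = 63.003
20 log₁₀(63.003) = 35.99 dB

36.0 dB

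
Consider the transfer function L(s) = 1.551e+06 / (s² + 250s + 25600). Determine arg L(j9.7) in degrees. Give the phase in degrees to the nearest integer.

∠[(j9.7)² + 250(j9.7) + 25600] = ∠[25506 + j2425] = 5.43°
∠L(j9.7) = −5.43° = -5.43°

-5°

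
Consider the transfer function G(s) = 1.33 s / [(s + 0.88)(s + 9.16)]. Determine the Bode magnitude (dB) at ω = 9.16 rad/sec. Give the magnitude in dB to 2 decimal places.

-19.81 dB

|j9.16| = 9.16
|j9.16 + 0.88| = √(9.16² + 0.88²) = 9.202
|j9.16 + 9.16| = √(9.16² + 9.16²) = 12.95
|G(j9.16)| = 1.33 × 9.16 / (9.202 × 12.95) = 0.1022
20 log₁₀(0.1022) = -19.811 dB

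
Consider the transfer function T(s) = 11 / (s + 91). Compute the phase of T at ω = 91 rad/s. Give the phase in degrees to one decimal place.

-45.0 deg

∠(j91 + 91) = arctan(91/91) = 45.00°
∠T(j91) = −45.00° = -45.00°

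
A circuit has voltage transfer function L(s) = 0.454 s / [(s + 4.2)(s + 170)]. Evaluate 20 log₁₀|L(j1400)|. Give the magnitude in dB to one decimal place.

|j1400| = 1400
|j1400 + 4.2| = √(1400² + 4.2²) = 1400
|j1400 + 170| = √(1400² + 170²) = 1410
|L(j1400)| = 0.454 × 1400 / (1400 × 1410) = 0.00032192
20 log₁₀(0.00032192) = -69.85 dB

-69.8 dB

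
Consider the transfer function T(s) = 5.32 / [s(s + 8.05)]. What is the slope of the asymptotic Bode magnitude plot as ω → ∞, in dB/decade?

-40 dB/decade

With 0 zeros and 2 poles, the high-frequency asymptotic slope is 20 × (0 − 2) = -40 dB/decade.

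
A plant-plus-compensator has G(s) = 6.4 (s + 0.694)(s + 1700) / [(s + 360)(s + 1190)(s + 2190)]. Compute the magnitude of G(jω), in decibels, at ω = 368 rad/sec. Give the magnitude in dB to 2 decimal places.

|j368 + 0.694| = √(368² + 0.694²) = 368
|j368 + 1700| = √(368² + 1700²) = 1739
|j368 + 360| = √(368² + 360²) = 514.8
|j368 + 1190| = √(368² + 1190²) = 1246
|j368 + 2190| = √(368² + 2190²) = 2221
|G(j368)| = 6.4 × 368 × 1739 / (514.8 × 1246 × 2221) = 0.0028768
20 log₁₀(0.0028768) = -50.822 dB

-50.82 dB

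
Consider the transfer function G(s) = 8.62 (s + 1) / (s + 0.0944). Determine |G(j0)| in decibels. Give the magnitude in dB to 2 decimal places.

G(0) = 8.62 × 1 / 0.0944 = 91.314
20 log₁₀(91.314) = 39.211 dB

39.21 dB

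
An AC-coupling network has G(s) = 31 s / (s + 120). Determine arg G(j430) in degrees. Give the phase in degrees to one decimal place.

15.6 deg

∠(j430) = 90.00°
∠(j430 + 120) = arctan(430/120) = 74.41°
∠G(j430) = 90.00° − 74.41° = 15.59°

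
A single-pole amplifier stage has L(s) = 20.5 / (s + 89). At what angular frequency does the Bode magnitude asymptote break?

89 rad/s

The single real pole at s = −89 gives a corner at ω = 89 rad/s.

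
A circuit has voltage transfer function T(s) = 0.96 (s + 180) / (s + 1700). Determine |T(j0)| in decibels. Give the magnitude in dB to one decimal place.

T(0) = 0.96 × 180 / 1700 = 0.10165
20 log₁₀(0.10165) = -19.86 dB

-19.9 dB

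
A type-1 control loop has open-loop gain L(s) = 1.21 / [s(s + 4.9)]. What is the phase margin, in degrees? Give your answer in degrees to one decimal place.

87.1°

Gain crossover: |L(jω)| = 1 at ω ≈ 0.247 rad s⁻¹.
∠L(j0.247) = −90° − arctan(0.247/4.9) ≈ -92.88°
PM = 180° + (-92.88°) = 87.12°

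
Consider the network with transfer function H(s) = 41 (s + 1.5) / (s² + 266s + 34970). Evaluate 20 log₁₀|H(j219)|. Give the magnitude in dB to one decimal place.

-16.5 dB

|j219 + 1.5| = √(219² + 1.5²) = 219
|(j219)² + 266(j219) + 34970| = |-12991 + j58254| = 5.968e+04
|H(j219)| = 41 × 219 / 5.968e+04 = 0.15044
20 log₁₀(0.15044) = -16.45 dB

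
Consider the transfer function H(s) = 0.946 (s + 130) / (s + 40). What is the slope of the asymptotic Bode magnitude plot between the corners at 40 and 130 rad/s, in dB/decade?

In this band the factors already past their corner are: pole at 40; net slope = -20 dB/decade.

-20 dB/decade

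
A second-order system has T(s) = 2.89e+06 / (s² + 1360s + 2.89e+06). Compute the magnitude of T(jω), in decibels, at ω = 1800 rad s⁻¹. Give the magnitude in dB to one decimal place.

|(j1800)² + 1360(j1800) + 2.89e+06| = |-3.5e+05 + j2.448e+06| = 2.473e+06
|T(j1800)| = 2.89e+06 / 2.473e+06 = 1.1687
20 log₁₀(1.1687) = 1.35 dB

1.4 dB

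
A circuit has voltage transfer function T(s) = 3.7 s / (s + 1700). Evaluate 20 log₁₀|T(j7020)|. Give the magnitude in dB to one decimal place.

11.1 dB

|j7020| = 7020
|j7020 + 1700| = √(7020² + 1700²) = 7223
|T(j7020)| = 3.7 × 7020 / 7223 = 3.5961
20 log₁₀(3.5961) = 11.12 dB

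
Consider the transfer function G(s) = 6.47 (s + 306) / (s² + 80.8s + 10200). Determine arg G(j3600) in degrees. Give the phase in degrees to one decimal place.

-93.6°

∠(j3600 + 306) = arctan(3600/306) = 85.14°
∠[(j3600)² + 80.8(j3600) + 10200] = ∠[-1.295e+07 + j2.9088e+05] = 178.71°
∠G(j3600) = 85.14° − 178.71° = -93.57°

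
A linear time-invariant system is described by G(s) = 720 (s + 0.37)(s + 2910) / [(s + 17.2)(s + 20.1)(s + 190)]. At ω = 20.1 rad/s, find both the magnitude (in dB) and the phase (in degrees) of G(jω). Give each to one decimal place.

|G| = 49.3 dB, ∠G = -11.1°

|j20.1 + 0.37| = √(20.1² + 0.37²) = 20.1
|j20.1 + 2910| = √(20.1² + 2910²) = 2910
|j20.1 + 17.2| = √(20.1² + 17.2²) = 26.45
|j20.1 + 20.1| = √(20.1² + 20.1²) = 28.43
|j20.1 + 190| = √(20.1² + 190²) = 191.1
|G(j20.1)| = 720 × 20.1 × 2910 / (26.45 × 28.43 × 191.1) = 293.17
20 log₁₀(293.17) = 49.34 dB
∠(j20.1 + 0.37) = arctan(20.1/0.37) = 88.95°
∠(j20.1 + 2910) = arctan(20.1/2910) = 0.40°
∠(j20.1 + 17.2) = arctan(20.1/17.2) = 49.45°
∠(j20.1 + 20.1) = arctan(20.1/20.1) = 45.00°
∠(j20.1 + 190) = arctan(20.1/190) = 6.04°
∠G(j20.1) = 88.95° + 0.40° − (49.45° + 45.00° + 6.04°) = -11.14°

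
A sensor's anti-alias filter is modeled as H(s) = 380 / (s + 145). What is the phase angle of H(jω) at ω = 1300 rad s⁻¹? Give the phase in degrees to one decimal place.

∠(j1300 + 145) = arctan(1300/145) = 83.64°
∠H(j1300) = −83.64° = -83.64°

-83.6 deg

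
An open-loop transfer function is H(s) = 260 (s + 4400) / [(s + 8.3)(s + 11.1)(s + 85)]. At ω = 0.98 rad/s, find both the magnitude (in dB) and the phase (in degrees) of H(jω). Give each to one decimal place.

|j0.98 + 4400| = √(0.98² + 4400²) = 4400
|j0.98 + 8.3| = √(0.98² + 8.3²) = 8.358
|j0.98 + 11.1| = √(0.98² + 11.1²) = 11.14
|j0.98 + 85| = √(0.98² + 85²) = 85.01
|H(j0.98)| = 260 × 4400 / (8.358 × 11.14 × 85.01) = 144.51
20 log₁₀(144.51) = 43.20 dB
∠(j0.98 + 4400) = arctan(0.98/4400) = 0.01°
∠(j0.98 + 8.3) = arctan(0.98/8.3) = 6.73°
∠(j0.98 + 11.1) = arctan(0.98/11.1) = 5.05°
∠(j0.98 + 85) = arctan(0.98/85) = 0.66°
∠H(j0.98) = 0.01° − (6.73° + 5.05° + 0.66°) = -12.43°

|H| = 43.2 dB, ∠H = -12.4°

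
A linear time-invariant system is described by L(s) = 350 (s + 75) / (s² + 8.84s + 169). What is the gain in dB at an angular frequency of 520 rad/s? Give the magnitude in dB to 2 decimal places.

|j520 + 75| = √(520² + 75²) = 525.4
|(j520)² + 8.84(j520) + 169| = |-2.7023e+05 + j4596.8| = 2.703e+05
|L(j520)| = 350 × 525.4 / 2.703e+05 = 0.68037
20 log₁₀(0.68037) = -3.345 dB

-3.35 dB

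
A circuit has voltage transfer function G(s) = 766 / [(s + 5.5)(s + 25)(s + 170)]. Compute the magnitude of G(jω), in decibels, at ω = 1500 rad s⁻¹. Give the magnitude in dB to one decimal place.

|j1500 + 5.5| = √(1500² + 5.5²) = 1500
|j1500 + 25| = √(1500² + 25²) = 1500
|j1500 + 170| = √(1500² + 170²) = 1510
|G(j1500)| = 766 / (1500 × 1500 × 1510) = 2.2549e-07
20 log₁₀(2.2549e-07) = -132.94 dB

-132.9 dB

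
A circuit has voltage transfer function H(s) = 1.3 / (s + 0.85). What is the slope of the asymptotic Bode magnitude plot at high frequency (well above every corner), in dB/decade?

-20 dB/decade

With 0 zeros and 1 pole, the high-frequency asymptotic slope is 20 × (0 − 1) = -20 dB/decade.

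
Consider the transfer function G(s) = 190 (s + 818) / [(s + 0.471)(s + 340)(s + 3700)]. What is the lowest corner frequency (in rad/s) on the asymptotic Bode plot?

Break frequencies occur at each pole and zero magnitude: 0.471 rad/s, 340 rad/s, 818 rad/s, 3700 rad/s.
The lowest is 0.471 rad/s.

0.471 rad/s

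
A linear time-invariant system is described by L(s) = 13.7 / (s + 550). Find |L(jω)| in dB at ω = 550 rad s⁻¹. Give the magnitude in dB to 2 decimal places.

|j550 + 550| = √(550² + 550²) = 777.8
|L(j550)| = 13.7 / 777.8 = 0.017613
20 log₁₀(0.017613) = -35.083 dB

-35.08 dB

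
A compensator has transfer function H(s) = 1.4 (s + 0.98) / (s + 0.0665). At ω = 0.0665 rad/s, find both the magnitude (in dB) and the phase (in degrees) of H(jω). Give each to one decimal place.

|j0.0665 + 0.98| = √(0.0665² + 0.98²) = 0.9823
|j0.0665 + 0.0665| = √(0.0665² + 0.0665²) = 0.09405
|H(j0.0665)| = 1.4 × 0.9823 / 0.09405 = 14.622
20 log₁₀(14.622) = 23.30 dB
∠(j0.0665 + 0.98) = arctan(0.0665/0.98) = 3.88°
∠(j0.0665 + 0.0665) = arctan(0.0665/0.0665) = 45.00°
∠H(j0.0665) = 3.88° − 45.00° = -41.12°

|H| = 23.3 dB, ∠H = -41.1 deg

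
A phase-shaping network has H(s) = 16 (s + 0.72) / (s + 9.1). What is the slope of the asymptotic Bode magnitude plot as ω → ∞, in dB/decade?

0 dB/decade

With 1 zero and 1 pole, the high-frequency asymptotic slope is 20 × (1 − 1) = 0 dB/decade.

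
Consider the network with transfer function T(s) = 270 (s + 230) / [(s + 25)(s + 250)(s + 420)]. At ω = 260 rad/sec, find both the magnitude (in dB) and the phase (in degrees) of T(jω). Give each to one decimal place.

|j260 + 230| = √(260² + 230²) = 347.1
|j260 + 25| = √(260² + 25²) = 261.2
|j260 + 250| = √(260² + 250²) = 360.7
|j260 + 420| = √(260² + 420²) = 494
|T(j260)| = 270 × 347.1 / (261.2 × 360.7 × 494) = 0.002014
20 log₁₀(0.002014) = -53.92 dB
∠(j260 + 230) = arctan(260/230) = 48.50°
∠(j260 + 25) = arctan(260/25) = 84.51°
∠(j260 + 250) = arctan(260/250) = 46.12°
∠(j260 + 420) = arctan(260/420) = 31.76°
∠T(j260) = 48.50° − (84.51° + 46.12° + 31.76°) = -113.89°

|T| = -53.9 dB, ∠T = -113.9°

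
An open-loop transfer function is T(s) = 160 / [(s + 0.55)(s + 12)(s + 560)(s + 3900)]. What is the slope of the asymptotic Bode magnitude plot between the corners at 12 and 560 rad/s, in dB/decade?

In this band the factors already past their corner are: pole at 0.55, pole at 12; net slope = -40 dB/decade.

-40 dB/decade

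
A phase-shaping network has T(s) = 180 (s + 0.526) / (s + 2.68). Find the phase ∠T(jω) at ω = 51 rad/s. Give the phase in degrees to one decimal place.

∠(j51 + 0.526) = arctan(51/0.526) = 89.41°
∠(j51 + 2.68) = arctan(51/2.68) = 86.99°
∠T(j51) = 89.41° − 86.99° = 2.42°

2.4°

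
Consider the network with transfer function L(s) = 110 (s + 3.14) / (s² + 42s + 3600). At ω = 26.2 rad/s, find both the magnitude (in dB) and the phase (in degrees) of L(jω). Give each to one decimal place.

|L| = -0.6 dB, ∠L = 62.5°

|j26.2 + 3.14| = √(26.2² + 3.14²) = 26.39
|(j26.2)² + 42(j26.2) + 3600| = |2913.6 + j1100.4| = 3114
|L(j26.2)| = 110 × 26.39 / 3114 = 0.93199
20 log₁₀(0.93199) = -0.61 dB
∠(j26.2 + 3.14) = arctan(26.2/3.14) = 83.17°
∠[(j26.2)² + 42(j26.2) + 3600] = ∠[2913.6 + j1100.4] = 20.69°
∠L(j26.2) = 83.17° − 20.69° = 62.48°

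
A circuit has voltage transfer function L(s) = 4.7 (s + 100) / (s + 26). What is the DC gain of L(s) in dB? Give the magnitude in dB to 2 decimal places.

L(0) = 4.7 × 100 / 26 = 18.077
20 log₁₀(18.077) = 25.142 dB

25.14 dB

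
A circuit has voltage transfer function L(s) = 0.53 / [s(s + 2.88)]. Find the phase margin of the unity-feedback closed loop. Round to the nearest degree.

86°

Gain crossover: |L(jω)| = 1 at ω ≈ 0.184 rad/s.
∠L(j0.184) = −90° − arctan(0.184/2.88) ≈ -93.65°
PM = 180° + (-93.65°) = 86.35°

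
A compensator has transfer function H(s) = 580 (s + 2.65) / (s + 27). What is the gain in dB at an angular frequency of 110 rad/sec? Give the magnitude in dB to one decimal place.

55.0 dB

|j110 + 2.65| = √(110² + 2.65²) = 110
|j110 + 27| = √(110² + 27²) = 113.3
|H(j110)| = 580 × 110 / 113.3 = 563.44
20 log₁₀(563.44) = 55.02 dB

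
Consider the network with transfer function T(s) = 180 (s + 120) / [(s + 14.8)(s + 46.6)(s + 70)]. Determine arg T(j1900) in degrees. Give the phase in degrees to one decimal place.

∠(j1900 + 120) = arctan(1900/120) = 86.39°
∠(j1900 + 14.8) = arctan(1900/14.8) = 89.55°
∠(j1900 + 46.6) = arctan(1900/46.6) = 88.60°
∠(j1900 + 70) = arctan(1900/70) = 87.89°
∠T(j1900) = 86.39° − (89.55° + 88.60° + 87.89°) = -179.65°

-179.7°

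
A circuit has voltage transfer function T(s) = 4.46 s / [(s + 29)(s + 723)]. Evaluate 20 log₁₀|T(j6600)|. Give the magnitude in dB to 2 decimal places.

|j6600| = 6600
|j6600 + 29| = √(6600² + 29²) = 6600
|j6600 + 723| = √(6600² + 723²) = 6639
|T(j6600)| = 4.46 × 6600 / (6600 × 6639) = 0.00067173
20 log₁₀(0.00067173) = -63.456 dB

-63.46 dB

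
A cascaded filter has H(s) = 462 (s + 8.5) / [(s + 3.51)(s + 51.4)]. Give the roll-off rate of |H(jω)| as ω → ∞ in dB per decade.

-20 dB/decade

With 1 zero and 2 poles, the high-frequency asymptotic slope is 20 × (1 − 2) = -20 dB/decade.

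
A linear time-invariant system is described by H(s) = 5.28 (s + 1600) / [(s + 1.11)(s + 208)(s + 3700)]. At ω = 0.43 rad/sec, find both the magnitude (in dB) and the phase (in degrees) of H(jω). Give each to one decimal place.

|H| = -40.7 dB, ∠H = -21.3°

|j0.43 + 1600| = √(0.43² + 1600²) = 1600
|j0.43 + 1.11| = √(0.43² + 1.11²) = 1.19
|j0.43 + 208| = √(0.43² + 208²) = 208
|j0.43 + 3700| = √(0.43² + 3700²) = 3700
|H(j0.43)| = 5.28 × 1600 / (1.19 × 208 × 3700) = 0.0092215
20 log₁₀(0.0092215) = -40.70 dB
∠(j0.43 + 1600) = arctan(0.43/1600) = 0.02°
∠(j0.43 + 1.11) = arctan(0.43/1.11) = 21.18°
∠(j0.43 + 208) = arctan(0.43/208) = 0.12°
∠(j0.43 + 3700) = arctan(0.43/3700) = 0.01°
∠H(j0.43) = 0.02° − (21.18° + 0.12° + 0.01°) = -21.29°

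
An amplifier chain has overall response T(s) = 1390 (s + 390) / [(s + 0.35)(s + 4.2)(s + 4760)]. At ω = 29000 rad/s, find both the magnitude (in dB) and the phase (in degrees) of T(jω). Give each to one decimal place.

|T| = -115.8 dB, ∠T = -171.4°

|j29000 + 390| = √(29000² + 390²) = 2.9e+04
|j29000 + 0.35| = √(29000² + 0.35²) = 2.9e+04
|j29000 + 4.2| = √(29000² + 4.2²) = 2.9e+04
|j29000 + 4760| = √(29000² + 4760²) = 2.939e+04
|T(j29000)| = 1390 × 2.9e+04 / (2.9e+04 × 2.9e+04 × 2.939e+04) = 1.6311e-06
20 log₁₀(1.6311e-06) = -115.75 dB
∠(j29000 + 390) = arctan(29000/390) = 89.23°
∠(j29000 + 0.35) = arctan(29000/0.35) = 90.00°
∠(j29000 + 4.2) = arctan(29000/4.2) = 89.99°
∠(j29000 + 4760) = arctan(29000/4760) = 80.68°
∠T(j29000) = 89.23° − (90.00° + 89.99° + 80.68°) = -171.44°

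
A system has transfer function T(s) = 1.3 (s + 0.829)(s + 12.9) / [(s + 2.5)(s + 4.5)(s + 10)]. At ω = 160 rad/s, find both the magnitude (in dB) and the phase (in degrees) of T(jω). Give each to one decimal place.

|T| = -41.8 dB, ∠T = -88.8°

|j160 + 0.829| = √(160² + 0.829²) = 160
|j160 + 12.9| = √(160² + 12.9²) = 160.5
|j160 + 2.5| = √(160² + 2.5²) = 160
|j160 + 4.5| = √(160² + 4.5²) = 160.1
|j160 + 10| = √(160² + 10²) = 160.3
|T(j160)| = 1.3 × 160 × 160.5 / (160 × 160.1 × 160.3) = 0.0081314
20 log₁₀(0.0081314) = -41.80 dB
∠(j160 + 0.829) = arctan(160/0.829) = 89.70°
∠(j160 + 12.9) = arctan(160/12.9) = 85.39°
∠(j160 + 2.5) = arctan(160/2.5) = 89.10°
∠(j160 + 4.5) = arctan(160/4.5) = 88.39°
∠(j160 + 10) = arctan(160/10) = 86.42°
∠T(j160) = 89.70° + 85.39° − (89.10° + 88.39° + 86.42°) = -88.82°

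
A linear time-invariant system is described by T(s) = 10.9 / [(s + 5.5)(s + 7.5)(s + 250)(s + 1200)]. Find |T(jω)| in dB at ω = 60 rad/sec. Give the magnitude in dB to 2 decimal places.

-160.28 dB

|j60 + 5.5| = √(60² + 5.5²) = 60.25
|j60 + 7.5| = √(60² + 7.5²) = 60.47
|j60 + 250| = √(60² + 250²) = 257.1
|j60 + 1200| = √(60² + 1200²) = 1201
|T(j60)| = 10.9 / (60.25 × 60.47 × 257.1 × 1201) = 9.6854e-09
20 log₁₀(9.6854e-09) = -160.278 dB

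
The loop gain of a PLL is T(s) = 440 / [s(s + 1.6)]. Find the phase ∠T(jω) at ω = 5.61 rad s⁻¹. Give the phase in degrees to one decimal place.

∠(j5.61 + 1.6) = arctan(5.61/1.6) = 74.08°
∠(j5.61) = 90.00°
∠T(j5.61) = − (74.08° + 90.00°) = -164.08°

-164.1°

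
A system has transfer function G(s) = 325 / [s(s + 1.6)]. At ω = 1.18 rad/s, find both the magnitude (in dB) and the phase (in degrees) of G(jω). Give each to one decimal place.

|G| = 42.8 dB, ∠G = -126.4 deg

|j1.18 + 1.6| = √(1.18² + 1.6²) = 1.988
|j1.18| = 1.18
|G(j1.18)| = 325 / (1.988 × 1.18) = 138.54
20 log₁₀(138.54) = 42.83 dB
∠(j1.18 + 1.6) = arctan(1.18/1.6) = 36.41°
∠(j1.18) = 90.00°
∠G(j1.18) = − (36.41° + 90.00°) = -126.41°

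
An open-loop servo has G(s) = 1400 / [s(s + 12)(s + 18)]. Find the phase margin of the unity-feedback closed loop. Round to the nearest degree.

Gain crossover: |G(jω)| = 1 at ω ≈ 5.61 rad/s.
∠G(j5.61) = −90° − arctan(5.61/12) − arctan(5.61/18) ≈ -132.34°
PM = 180° + (-132.34°) = 47.66°

48°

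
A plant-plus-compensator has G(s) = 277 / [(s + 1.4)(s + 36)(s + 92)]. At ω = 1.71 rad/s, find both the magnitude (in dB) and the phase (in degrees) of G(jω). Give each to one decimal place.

|G| = -28.5 dB, ∠G = -54.5°

|j1.71 + 1.4| = √(1.71² + 1.4²) = 2.21
|j1.71 + 36| = √(1.71² + 36²) = 36.04
|j1.71 + 92| = √(1.71² + 92²) = 92.02
|G(j1.71)| = 277 / (2.21 × 36.04 × 92.02) = 0.037795
20 log₁₀(0.037795) = -28.45 dB
∠(j1.71 + 1.4) = arctan(1.71/1.4) = 50.69°
∠(j1.71 + 36) = arctan(1.71/36) = 2.72°
∠(j1.71 + 92) = arctan(1.71/92) = 1.06°
∠G(j1.71) = − (50.69° + 2.72° + 1.06°) = -54.48°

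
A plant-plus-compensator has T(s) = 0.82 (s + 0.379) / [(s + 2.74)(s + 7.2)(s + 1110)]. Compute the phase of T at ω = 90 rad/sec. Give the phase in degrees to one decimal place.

-88.6 deg

∠(j90 + 0.379) = arctan(90/0.379) = 89.76°
∠(j90 + 2.74) = arctan(90/2.74) = 88.26°
∠(j90 + 7.2) = arctan(90/7.2) = 85.43°
∠(j90 + 1110) = arctan(90/1110) = 4.64°
∠T(j90) = 89.76° − (88.26° + 85.43° + 4.64°) = -88.56°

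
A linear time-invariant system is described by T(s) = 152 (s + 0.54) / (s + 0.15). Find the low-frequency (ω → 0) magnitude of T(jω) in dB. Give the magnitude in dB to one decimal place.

54.8 dB

T(0) = 152 × 0.54 / 0.15 = 547.2
20 log₁₀(547.2) = 54.76 dB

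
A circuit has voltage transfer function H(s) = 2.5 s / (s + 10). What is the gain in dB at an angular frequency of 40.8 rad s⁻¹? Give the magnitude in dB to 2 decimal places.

|j40.8| = 40.8
|j40.8 + 10| = √(40.8² + 10²) = 42.01
|H(j40.8)| = 2.5 × 40.8 / 42.01 = 2.4281
20 log₁₀(2.4281) = 7.705 dB

7.71 dB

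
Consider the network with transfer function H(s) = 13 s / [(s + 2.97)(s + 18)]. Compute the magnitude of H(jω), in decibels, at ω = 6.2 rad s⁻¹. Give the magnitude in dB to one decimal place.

|j6.2| = 6.2
|j6.2 + 2.97| = √(6.2² + 2.97²) = 6.875
|j6.2 + 18| = √(6.2² + 18²) = 19.04
|H(j6.2)| = 13 × 6.2 / (6.875 × 19.04) = 0.61584
20 log₁₀(0.61584) = -4.21 dB

-4.2 dB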